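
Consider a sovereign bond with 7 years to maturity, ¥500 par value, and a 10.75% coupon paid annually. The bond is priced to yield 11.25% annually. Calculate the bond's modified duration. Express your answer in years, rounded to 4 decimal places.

Periodic yield y = 0.1125. First find Macaulay duration:
  t   CF        PV=CF/(1+0.1125)^t    t·PV
  1        53.75        48.3146        48.3146
  2        53.75        43.4289        86.8577
  3        53.75        39.0372       117.1115
  4        53.75        35.0896       140.3584
  5        53.75        31.5412       157.7061
  6        53.75        28.3517       170.1099
  7       553.75       262.5510     1,837.8567
  Σ                    488.3141     2,558.3149
P = 488.3141; Macaulay duration = 2,558.3149 / 488.3141 = 5.23908 years.
Modified duration = D_Mac / (1 + y) = 5.23908 / 1.1125 = 4.70928 years.

4.7093 years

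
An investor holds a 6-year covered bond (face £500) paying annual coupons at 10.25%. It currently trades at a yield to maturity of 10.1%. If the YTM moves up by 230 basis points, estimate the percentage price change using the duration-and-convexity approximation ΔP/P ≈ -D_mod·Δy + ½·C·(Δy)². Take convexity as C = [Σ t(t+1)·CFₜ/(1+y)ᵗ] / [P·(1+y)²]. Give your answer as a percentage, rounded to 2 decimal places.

-9.30%

With y = 0.101:
  t   CF        PV=CF/(1+0.101)^t    t·PV        t(t+1)·PV
  1        51.25        46.5486        46.5486          93.0972
  2        51.25        42.2785        84.5569         253.6708
  3        51.25        38.4001       115.2002         460.8007
  4        51.25        34.8774       139.5098         697.5488
  5        51.25        31.6780       158.3898         950.3390
  6       551.25       309.4744     1,856.8462      12,997.9236
  Σ                    503.2569     2,401.0515      15,453.3800
P = 503.2569; D_Mac = 4.77103 yrs; D_mod = 4.33336 yrs; C = 25.33140.
Duration effect: -4.33336 × (+0.023) = -0.099667
Convexity effect: 0.5 × 25.33140 × (0.023)² = +0.0067002
ΔP/P ≈ -0.099667 + 0.0067002 = -0.092967 = -9.2967%.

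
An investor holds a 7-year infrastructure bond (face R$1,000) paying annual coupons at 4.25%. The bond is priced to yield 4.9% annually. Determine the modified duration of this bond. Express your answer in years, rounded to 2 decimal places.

Periodic yield y = 0.049. First find Macaulay duration:
  t   CF        PV=CF/(1+0.049)^t    t·PV
  1        42.50        40.5148        40.5148
  2        42.50        38.6223        77.2446
  3        42.50        36.8182       110.4546
  4        42.50        35.0984       140.3935
  5        42.50        33.4589       167.2944
  6        42.50        31.8960       191.3759
  7     1,042.50       745.8434     5,220.9037
  Σ                    962.2519     5,948.1815
P = 962.2519; Macaulay duration = 5,948.1815 / 962.2519 = 6.18152 years.
Modified duration = D_Mac / (1 + y) = 6.18152 / 1.049 = 5.89278 years.

5.89 years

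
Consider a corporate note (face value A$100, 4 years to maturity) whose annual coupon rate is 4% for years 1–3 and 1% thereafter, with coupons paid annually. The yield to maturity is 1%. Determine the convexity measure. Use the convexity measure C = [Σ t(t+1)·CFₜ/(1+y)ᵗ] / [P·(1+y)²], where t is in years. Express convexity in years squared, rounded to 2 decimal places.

With y = 0.01:
  t   CF        PV=CF/(1+0.01)^t    t·PV        t(t+1)·PV
  1         4.00         3.9604         3.9604           7.9208
  2         4.00         3.9212         7.8424          23.5271
  3         4.00         3.8824        11.6471          46.5883
  4       101.00        97.0590       388.2361       1,941.1803
  Σ                    108.8230       411.6859       2,019.2165
P = 108.8230.
Convexity = Σ t(t+1)·PV / [P·(1+y)²] = 2,019.2165 / (108.8230 × 1.020100) = 18.18945.

18.19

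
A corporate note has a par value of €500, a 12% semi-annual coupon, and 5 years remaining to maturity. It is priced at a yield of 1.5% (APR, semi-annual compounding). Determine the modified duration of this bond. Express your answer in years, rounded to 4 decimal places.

4.0958 years

Periodic yield y = 0.0075. First find Macaulay duration:
  t   CF        PV=CF/(1+0.0075)^t    t·PV
  1        30.00        29.7767        29.7767
  2        30.00        29.5550        59.1100
  3        30.00        29.3350        88.0050
  4        30.00        29.1166       116.4665
  5        30.00        28.8999       144.4994
  6        30.00        28.6847       172.1084
  7        30.00        28.4712       199.2984
  8        30.00        28.2593       226.0741
  9        30.00        28.0489       252.4401
  10      530.00       491.8417     4,918.4167
  Σ                    751.9890     6,206.1953
P = 751.9890; Macaulay duration = 6,206.1953 / 751.9890 = 8.25304 half-year periods = 4.12652 years.
Modified duration = D_Mac / (1 + y) = 4.12652 / 1.0075 = 4.09580 years.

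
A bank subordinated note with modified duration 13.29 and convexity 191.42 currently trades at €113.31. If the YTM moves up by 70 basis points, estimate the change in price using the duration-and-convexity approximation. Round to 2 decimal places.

Duration effect: -D_mod·Δy = -13.29 × (+0.007) = -0.093030
Convexity effect: ½·C·(Δy)² = 0.5 × 191.42 × (0.007)² = +0.00468979
ΔP/P ≈ -0.093030 + 0.00468979 = -0.08834021
ΔP ≈ 113.31 × (-0.08834021) = -10.0098291951.

-€10.01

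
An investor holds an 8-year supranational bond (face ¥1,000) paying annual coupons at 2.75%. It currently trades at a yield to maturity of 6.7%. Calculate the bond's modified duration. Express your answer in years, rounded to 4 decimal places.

Periodic yield y = 0.067. First find Macaulay duration:
  t   CF        PV=CF/(1+0.067)^t    t·PV
  1        27.50        25.7732        25.7732
  2        27.50        24.1548        48.3096
  3        27.50        22.6381        67.9142
  4        27.50        21.2166        84.8662
  5        27.50        19.8843        99.4216
  6        27.50        18.6357       111.8143
  7        27.50        17.4655       122.2587
  8     1,027.50       611.5986     4,892.7887
  Σ                    761.3668     5,453.1466
P = 761.3668; Macaulay duration = 5,453.1466 / 761.3668 = 7.16231 years.
Modified duration = D_Mac / (1 + y) = 7.16231 / 1.067 = 6.71257 years.

6.7126 years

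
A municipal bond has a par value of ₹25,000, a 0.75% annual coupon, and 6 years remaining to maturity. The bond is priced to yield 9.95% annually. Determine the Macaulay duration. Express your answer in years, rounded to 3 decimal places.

5.848 years

Periodic yield y = 0.0995. Discount each cash flow and weight by its year:
  t   CF        PV=CF/(1+0.0995)^t    t·PV
  1       187.50       170.5321       170.5321
  2       187.50       155.0996       310.1993
  3       187.50       141.0638       423.1914
  4       187.50       128.2981       513.1925
  5       187.50       116.6877       583.4385
  6    25,187.50    14,256.5244    85,539.1463
  Σ                 14,968.2057    87,539.7001
Price P = Σ PV = 14,968.2057.
Macaulay duration = Σ(t·PV) / P = 87,539.7001 / 14,968.2057 = 5.84838 years.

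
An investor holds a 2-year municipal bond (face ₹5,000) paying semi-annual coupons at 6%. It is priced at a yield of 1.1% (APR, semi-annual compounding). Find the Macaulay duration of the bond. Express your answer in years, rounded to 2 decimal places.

Periodic yield y = 0.0055. Discount each cash flow and weight by its period:
  t   CF        PV=CF/(1+0.0055)^t    t·PV
  1       150.00       149.1795       149.1795
  2       150.00       148.3635       296.7270
  3       150.00       147.5520       442.6559
  4     5,150.00     5,038.2409    20,152.9636
  Σ                  5,483.3359    21,041.5261
Price P = Σ PV = 5,483.3359.
Macaulay duration = Σ(t·PV) / P = 21,041.5261 / 5,483.3359 = 3.83736 half-year periods.
In years: 3.83736 / 2 = 1.91868 years.

1.92 years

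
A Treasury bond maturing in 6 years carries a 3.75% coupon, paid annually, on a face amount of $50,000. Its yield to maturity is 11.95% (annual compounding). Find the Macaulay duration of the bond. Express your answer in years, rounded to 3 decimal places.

5.341 years

Periodic yield y = 0.1195. Discount each cash flow and weight by its year:
  t   CF        PV=CF/(1+0.1195)^t    t·PV
  1     1,875.00     1,674.8548     1,674.8548
  2     1,875.00     1,496.0740     2,992.1480
  3     1,875.00     1,336.3770     4,009.1309
  4     1,875.00     1,193.7266     4,774.9065
  5     1,875.00     1,066.3034     5,331.5169
  6    51,875.00    26,351.9964   158,111.9783
  Σ                 33,119.3322   176,894.5354
Price P = Σ PV = 33,119.3322.
Macaulay duration = Σ(t·PV) / P = 176,894.5354 / 33,119.3322 = 5.34113 years.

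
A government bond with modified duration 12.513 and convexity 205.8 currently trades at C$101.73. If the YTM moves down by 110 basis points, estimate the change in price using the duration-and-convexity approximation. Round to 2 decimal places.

+C$15.27

Duration effect: -D_mod·Δy = -12.513 × (-0.011) = +0.137643
Convexity effect: ½·C·(Δy)² = 0.5 × 205.8 × (-0.011)² = +0.0124509
ΔP/P ≈ +0.137643 + 0.0124509 = +0.1500939
ΔP ≈ 101.73 × (+0.1500939) = +15.269052447.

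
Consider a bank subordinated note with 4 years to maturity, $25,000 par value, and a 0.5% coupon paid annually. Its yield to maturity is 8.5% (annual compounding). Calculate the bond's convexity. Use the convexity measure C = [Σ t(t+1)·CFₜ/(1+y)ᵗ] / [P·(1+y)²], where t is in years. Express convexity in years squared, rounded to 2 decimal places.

16.79

With y = 0.085:
  t   CF        PV=CF/(1+0.085)^t    t·PV        t(t+1)·PV
  1       125.00       115.2074       115.2074         230.4147
  2       125.00       106.1819       212.3638         637.0915
  3       125.00        97.8635       293.5905       1,174.3621
  4    25,125.00    18,129.5539    72,518.2156     362,591.0778
  Σ                 18,448.8067    73,139.3773     364,632.9462
P = 18,448.8067.
Convexity = Σ t(t+1)·PV / [P·(1+y)²] = 364,632.9462 / (18,448.8067 × 1.177225) = 16.78913.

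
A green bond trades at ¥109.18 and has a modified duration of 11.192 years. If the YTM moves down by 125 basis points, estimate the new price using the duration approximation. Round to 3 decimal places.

¥124.454

Duration approximation: ΔP/P ≈ -D_mod · Δy = -11.192 × (-0.0125) = +0.139900.
New price ≈ 109.18 × (1 + 0.139900) = 124.454282.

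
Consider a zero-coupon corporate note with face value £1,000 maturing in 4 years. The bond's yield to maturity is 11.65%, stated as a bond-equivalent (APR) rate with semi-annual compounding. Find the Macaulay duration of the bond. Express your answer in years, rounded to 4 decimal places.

4.0000 years

A zero-coupon bond has a single cash flow at maturity, so its Macaulay duration equals its maturity: 4 years.
(Equivalently: 8 semi-annual periods ÷ 2 = 4 years.)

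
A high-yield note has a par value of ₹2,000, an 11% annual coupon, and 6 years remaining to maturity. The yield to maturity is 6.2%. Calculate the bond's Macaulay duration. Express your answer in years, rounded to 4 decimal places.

4.8353 years

Periodic yield y = 0.062. Discount each cash flow and weight by its year:
  t   CF        PV=CF/(1+0.062)^t    t·PV
  1       220.00       207.1563       207.1563
  2       220.00       195.0624       390.1249
  3       220.00       183.6746       551.0238
  4       220.00       172.9516       691.8064
  5       220.00       162.8546       814.2731
  6     2,220.00     1,547.4117     9,284.4702
  Σ                  2,469.1113    11,938.8547
Price P = Σ PV = 2,469.1113.
Macaulay duration = Σ(t·PV) / P = 11,938.8547 / 2,469.1113 = 4.83528 years.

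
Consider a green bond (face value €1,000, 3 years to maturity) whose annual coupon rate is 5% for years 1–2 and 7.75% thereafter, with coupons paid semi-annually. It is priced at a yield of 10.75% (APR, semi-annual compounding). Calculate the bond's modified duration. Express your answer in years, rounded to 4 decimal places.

2.6612 years

Periodic yield y = 0.05375. First find Macaulay duration:
  t   CF        PV=CF/(1+0.05375)^t    t·PV
  1        25.00        23.7248        23.7248
  2        25.00        22.5146        45.0293
  3        25.00        21.3662        64.0986
  4        25.00        20.2763        81.1054
  5        38.75        29.8252       149.1261
  6     1,038.75       758.7270     4,552.3617
  Σ                    876.4341     4,915.4459
P = 876.4341; Macaulay duration = 4,915.4459 / 876.4341 = 5.60846 half-year periods = 2.80423 years.
Modified duration = D_Mac / (1 + y) = 2.80423 / 1.05375 = 2.66119 years.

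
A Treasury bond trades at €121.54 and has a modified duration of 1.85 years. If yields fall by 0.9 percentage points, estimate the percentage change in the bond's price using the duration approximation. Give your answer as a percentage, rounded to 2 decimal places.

Duration approximation: ΔP/P ≈ -D_mod · Δy = -1.85 × (-0.009) = +0.016650.
As a percentage: +1.6650%.

+1.67%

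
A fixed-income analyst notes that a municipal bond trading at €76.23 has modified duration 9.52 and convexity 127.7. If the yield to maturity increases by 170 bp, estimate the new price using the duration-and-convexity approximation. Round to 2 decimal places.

€65.30

Duration effect: -D_mod·Δy = -9.52 × (+0.017) = -0.161840
Convexity effect: ½·C·(Δy)² = 0.5 × 127.7 × (0.017)² = +0.01845265
ΔP/P ≈ -0.161840 + 0.01845265 = -0.14338735
New price ≈ 76.23 × (1 - 0.14338735) = 65.2995823095.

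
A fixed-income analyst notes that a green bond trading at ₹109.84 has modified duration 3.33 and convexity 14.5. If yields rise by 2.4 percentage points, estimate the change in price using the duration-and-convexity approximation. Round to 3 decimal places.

Duration effect: -D_mod·Δy = -3.33 × (+0.024) = -0.079920
Convexity effect: ½·C·(Δy)² = 0.5 × 14.5 × (0.024)² = +0.0041760
ΔP/P ≈ -0.079920 + 0.0041760 = -0.075744
ΔP ≈ 109.84 × (-0.075744) = -8.31972096.

-₹8.320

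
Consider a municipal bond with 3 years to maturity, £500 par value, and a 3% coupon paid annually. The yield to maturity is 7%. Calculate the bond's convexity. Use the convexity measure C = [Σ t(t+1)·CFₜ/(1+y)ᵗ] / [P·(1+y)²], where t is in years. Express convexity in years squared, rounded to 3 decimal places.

With y = 0.07:
  t   CF        PV=CF/(1+0.07)^t    t·PV        t(t+1)·PV
  1        15.00        14.0187        14.0187          28.0374
  2        15.00        13.1016        26.2032          78.6095
  3       515.00       420.3934     1,261.1802       5,044.7209
  Σ                    447.5137     1,301.4021       5,151.3677
P = 447.5137.
Convexity = Σ t(t+1)·PV / [P·(1+y)²] = 5,151.3677 / (447.5137 × 1.144900) = 10.05423.

10.054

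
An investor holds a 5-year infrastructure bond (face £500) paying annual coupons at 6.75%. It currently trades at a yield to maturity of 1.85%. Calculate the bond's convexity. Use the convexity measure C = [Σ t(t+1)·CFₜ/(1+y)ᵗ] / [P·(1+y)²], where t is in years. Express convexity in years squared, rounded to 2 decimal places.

24.86

With y = 0.0185:
  t   CF        PV=CF/(1+0.0185)^t    t·PV        t(t+1)·PV
  1        33.75        33.1370        33.1370          66.2739
  2        33.75        32.5351        65.0701         195.2104
  3        33.75        31.9441        95.8323         383.3292
  4        33.75        31.3639       125.4555         627.2774
  5       533.75       487.0042     2,435.0211      14,610.1265
  Σ                    615.9842     2,754.5160      15,882.2174
P = 615.9842.
Convexity = Σ t(t+1)·PV / [P·(1+y)²] = 15,882.2174 / (615.9842 × 1.037342) = 24.85533.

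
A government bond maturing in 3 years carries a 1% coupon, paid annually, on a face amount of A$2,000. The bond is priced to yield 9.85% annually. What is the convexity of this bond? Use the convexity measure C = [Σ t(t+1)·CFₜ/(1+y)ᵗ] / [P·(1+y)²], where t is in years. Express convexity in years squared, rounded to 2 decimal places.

9.79

With y = 0.0985:
  t   CF        PV=CF/(1+0.0985)^t    t·PV        t(t+1)·PV
  1        20.00        18.2066        18.2066          36.4133
  2        20.00        16.5741        33.1482          99.4446
  3     2,020.00     1,523.8815     4,571.6444      18,286.5775
  Σ                  1,558.6622     4,622.9992      18,422.4354
P = 1,558.6622.
Convexity = Σ t(t+1)·PV / [P·(1+y)²] = 18,422.4354 / (1,558.6622 × 1.206702) = 9.79479.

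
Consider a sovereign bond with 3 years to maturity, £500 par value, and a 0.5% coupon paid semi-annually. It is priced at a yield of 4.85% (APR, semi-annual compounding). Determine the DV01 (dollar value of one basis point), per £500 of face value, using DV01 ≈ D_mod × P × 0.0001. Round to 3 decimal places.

£0.128

Periodic yield y = 0.02425.
  t   CF        PV=CF/(1+0.02425)^t    t·PV
  1         1.25         1.2204         1.2204
  2         1.25         1.1915         2.3830
  3         1.25         1.1633         3.4899
  4         1.25         1.1358         4.5430
  5         1.25         1.1089         5.5443
  6       501.25       434.1288     2,604.7725
  Σ                    439.9486     2,621.9532
P = 439.9486; D_Mac = 5.95968 half-year periods = 2.97984 yrs; D_mod = 2.90929 yrs.
DV01 ≈ 2.90929 × 439.9486 × 0.0001 = 0.127994.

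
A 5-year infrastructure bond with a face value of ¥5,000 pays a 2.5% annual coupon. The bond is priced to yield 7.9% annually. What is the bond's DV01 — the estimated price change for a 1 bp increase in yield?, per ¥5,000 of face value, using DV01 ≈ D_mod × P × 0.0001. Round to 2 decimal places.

¥1.72

Periodic yield y = 0.079.
  t   CF        PV=CF/(1+0.079)^t    t·PV
  1       125.00       115.8480       115.8480
  2       125.00       107.3661       214.7322
  3       125.00        99.5052       298.5155
  4       125.00        92.2198       368.8792
  5     5,125.00     3,504.1819    17,520.9097
  Σ                  3,919.1210    18,518.8846
P = 3,919.1210; D_Mac = 4.72526 yrs; D_mod = 4.37930 yrs.
DV01 ≈ 4.37930 × 3,919.1210 × 0.0001 = 1.716301.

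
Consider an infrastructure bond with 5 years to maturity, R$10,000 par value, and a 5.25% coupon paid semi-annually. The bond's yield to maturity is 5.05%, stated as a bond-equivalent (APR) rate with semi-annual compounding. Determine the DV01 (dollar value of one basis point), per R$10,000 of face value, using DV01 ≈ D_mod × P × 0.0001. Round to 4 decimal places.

R$4.3930

Periodic yield y = 0.02525.
  t   CF        PV=CF/(1+0.02525)^t    t·PV
  1       262.50       256.0351       256.0351
  2       262.50       249.7294       499.4589
  3       262.50       243.5791       730.7372
  4       262.50       237.5802       950.3207
  5       262.50       231.7290     1,158.6451
  6       262.50       226.0220     1,356.1318
  7       262.50       220.4555     1,543.1882
  8       262.50       215.0261     1,720.2084
  9       262.50       209.7304     1,887.5733
  10   10,262.50     7,997.5210    79,975.2103
  Σ                 10,087.4077    90,077.5089
P = 10,087.4077; D_Mac = 8.92970 half-year periods = 4.46485 yrs; D_mod = 4.35489 yrs.
DV01 ≈ 4.35489 × 10,087.4077 × 0.0001 = 4.392953.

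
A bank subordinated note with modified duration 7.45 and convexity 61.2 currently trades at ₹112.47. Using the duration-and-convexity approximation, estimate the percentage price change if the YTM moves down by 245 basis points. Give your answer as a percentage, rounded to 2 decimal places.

+20.09%

Duration effect: -D_mod·Δy = -7.45 × (-0.0245) = +0.182525
Convexity effect: ½·C·(Δy)² = 0.5 × 61.2 × (-0.0245)² = +0.01836765
ΔP/P ≈ +0.182525 + 0.01836765 = +0.20089265
= +20.089265%.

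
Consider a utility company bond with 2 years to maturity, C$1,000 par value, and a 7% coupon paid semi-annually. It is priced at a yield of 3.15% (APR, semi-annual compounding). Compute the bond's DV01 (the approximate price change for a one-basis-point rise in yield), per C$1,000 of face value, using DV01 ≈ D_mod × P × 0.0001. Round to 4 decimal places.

Periodic yield y = 0.01575.
  t   CF        PV=CF/(1+0.01575)^t    t·PV
  1        35.00        34.4573        34.4573
  2        35.00        33.9230        67.8460
  3        35.00        33.3970       100.1910
  4     1,035.00       972.2837     3,889.1350
  Σ                  1,074.0611     4,091.6293
P = 1,074.0611; D_Mac = 3.80949 half-year periods = 1.90475 yrs; D_mod = 1.87521 yrs.
DV01 ≈ 1.87521 × 1,074.0611 × 0.0001 = 0.201409.

C$0.2014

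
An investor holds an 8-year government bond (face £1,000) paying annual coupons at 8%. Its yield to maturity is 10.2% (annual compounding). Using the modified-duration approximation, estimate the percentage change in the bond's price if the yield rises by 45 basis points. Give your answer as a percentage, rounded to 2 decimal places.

Periodic yield y = 0.102. Modified duration first:
  t   CF        PV=CF/(1+0.102)^t    t·PV
  1        80.00        72.5953        72.5953
  2        80.00        65.8759       131.7519
  3        80.00        59.7785       179.3356
  4        80.00        54.2455       216.9819
  5        80.00        49.2246       246.1229
  6        80.00        44.6684       268.0104
  7        80.00        40.5339       283.7376
  8     1,080.00       496.5592     3,972.4733
  Σ                    883.4813     5,371.0089
P = 883.4813; D_Mac = 6.07937 yrs; D_mod = 6.07937/(1+0.102) = 5.51667 yrs.
ΔP/P ≈ -D_mod · Δy = -5.51667 × (+0.0045) = -0.024825 = -2.4825%.

-2.48%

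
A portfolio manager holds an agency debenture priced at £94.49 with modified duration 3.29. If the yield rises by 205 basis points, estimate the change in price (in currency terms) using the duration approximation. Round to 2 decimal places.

-£6.37

Duration approximation: ΔP/P ≈ -D_mod · Δy = -3.29 × (+0.0205) = -0.067445.
ΔP ≈ 94.49 × (-0.067445) = -6.37287805.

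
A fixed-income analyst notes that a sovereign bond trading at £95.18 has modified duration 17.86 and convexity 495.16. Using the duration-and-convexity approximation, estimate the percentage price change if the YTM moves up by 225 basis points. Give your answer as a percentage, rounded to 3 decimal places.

Duration effect: -D_mod·Δy = -17.86 × (+0.0225) = -0.401850
Convexity effect: ½·C·(Δy)² = 0.5 × 495.16 × (0.0225)² = +0.125337375
ΔP/P ≈ -0.401850 + 0.125337375 = -0.276512625
= -27.6512625%.

-27.651%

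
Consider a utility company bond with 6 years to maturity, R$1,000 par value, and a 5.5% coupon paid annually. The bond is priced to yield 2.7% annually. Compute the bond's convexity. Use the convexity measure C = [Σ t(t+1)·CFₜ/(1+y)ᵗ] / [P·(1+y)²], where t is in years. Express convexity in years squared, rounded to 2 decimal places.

With y = 0.027:
  t   CF        PV=CF/(1+0.027)^t    t·PV        t(t+1)·PV
  1        55.00        53.5540        53.5540         107.1081
  2        55.00        52.1461       104.2922         312.8766
  3        55.00        50.7752       152.3255         609.3020
  4        55.00        49.4403       197.7611         988.8056
  5        55.00        48.1405       240.7024       1,444.2146
  6     1,055.00       899.1451     5,394.8708      37,764.0956
  Σ                  1,153.2012     6,143.5061      41,226.4024
P = 1,153.2012.
Convexity = Σ t(t+1)·PV / [P·(1+y)²] = 41,226.4024 / (1,153.2012 × 1.054729) = 33.89452.

33.89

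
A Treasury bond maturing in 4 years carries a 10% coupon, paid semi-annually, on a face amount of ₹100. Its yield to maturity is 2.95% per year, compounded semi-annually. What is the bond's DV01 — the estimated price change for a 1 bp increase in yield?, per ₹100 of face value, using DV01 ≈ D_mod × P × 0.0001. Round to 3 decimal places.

Periodic yield y = 0.01475.
  t   CF        PV=CF/(1+0.01475)^t    t·PV
  1         5.00         4.9273         4.9273
  2         5.00         4.8557         9.7114
  3         5.00         4.7851        14.3554
  4         5.00         4.7156        18.8623
  5         5.00         4.6470        23.2351
  6         5.00         4.5795        27.4768
  7         5.00         4.5129        31.5904
  8       105.00        93.3935       747.1483
  Σ                    126.4166       877.3070
P = 126.4166; D_Mac = 6.93981 half-year periods = 3.46990 yrs; D_mod = 3.41947 yrs.
DV01 ≈ 3.41947 × 126.4166 × 0.0001 = 0.043228.

₹0.043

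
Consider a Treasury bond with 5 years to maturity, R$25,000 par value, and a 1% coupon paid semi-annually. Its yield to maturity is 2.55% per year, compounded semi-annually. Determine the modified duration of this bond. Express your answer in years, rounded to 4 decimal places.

Periodic yield y = 0.01275. First find Macaulay duration:
  t   CF        PV=CF/(1+0.01275)^t    t·PV
  1       125.00       123.4263       123.4263
  2       125.00       121.8724       243.7449
  3       125.00       120.3381       361.0144
  4       125.00       118.8231       475.2925
  5       125.00       117.3272       586.6361
  6       125.00       115.8501       695.1007
  7       125.00       114.3916       800.7414
  8       125.00       112.9515       903.6120
  9       125.00       111.5295     1,003.7655
  10   25,125.00    22,135.2052   221,352.0517
  Σ                 23,191.7152   226,545.3856
P = 23,191.7152; Macaulay duration = 226,545.3856 / 23,191.7152 = 9.76838 half-year periods = 4.88419 years.
Modified duration = D_Mac / (1 + y) = 4.88419 / 1.01275 = 4.82270 years.

4.8227 years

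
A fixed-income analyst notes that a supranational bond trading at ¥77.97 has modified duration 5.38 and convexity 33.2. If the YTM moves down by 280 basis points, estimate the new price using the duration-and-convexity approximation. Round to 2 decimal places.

Duration effect: -D_mod·Δy = -5.38 × (-0.028) = +0.150640
Convexity effect: ½·C·(Δy)² = 0.5 × 33.2 × (-0.028)² = +0.0130144
ΔP/P ≈ +0.150640 + 0.0130144 = +0.1636544
New price ≈ 77.97 × (1 + 0.1636544) = 90.730133568.

¥90.73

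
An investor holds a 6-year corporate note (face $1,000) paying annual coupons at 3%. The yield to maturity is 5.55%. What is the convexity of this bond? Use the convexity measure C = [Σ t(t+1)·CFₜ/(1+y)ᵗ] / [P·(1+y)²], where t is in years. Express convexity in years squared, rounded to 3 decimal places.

33.917

With y = 0.0555:
  t   CF        PV=CF/(1+0.0555)^t    t·PV        t(t+1)·PV
  1        30.00        28.4225        28.4225          56.8451
  2        30.00        26.9280        53.8561         161.5683
  3        30.00        25.5121        76.5364         306.1454
  4        30.00        24.1706        96.6826         483.4130
  5        30.00        22.8997       114.4986         686.9914
  6     1,030.00       744.8825     4,469.2953      31,285.0670
  Σ                    872.8156     4,839.2914      32,980.0302
P = 872.8156.
Convexity = Σ t(t+1)·PV / [P·(1+y)²] = 32,980.0302 / (872.8156 × 1.114080) = 33.91658.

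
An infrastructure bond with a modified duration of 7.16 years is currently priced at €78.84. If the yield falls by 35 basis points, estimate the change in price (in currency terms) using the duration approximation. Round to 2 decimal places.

+€1.98

Duration approximation: ΔP/P ≈ -D_mod · Δy = -7.16 × (-0.0035) = +0.025060.
ΔP ≈ 78.84 × (+0.025060) = +1.9757304.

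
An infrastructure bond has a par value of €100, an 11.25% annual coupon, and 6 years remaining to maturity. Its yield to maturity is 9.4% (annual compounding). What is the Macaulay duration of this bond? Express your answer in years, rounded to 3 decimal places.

4.728 years

Periodic yield y = 0.094. Discount each cash flow and weight by its year:
  t   CF        PV=CF/(1+0.094)^t    t·PV
  1        11.25        10.2834        10.2834
  2        11.25         9.3998        18.7996
  3        11.25         8.5921        25.7764
  4        11.25         7.8539        31.4154
  5        11.25         7.1790        35.8952
  6       111.25        64.8927       389.3564
  Σ                    108.2009       511.5263
Price P = Σ PV = 108.2009.
Macaulay duration = Σ(t·PV) / P = 511.5263 / 108.2009 = 4.72756 years.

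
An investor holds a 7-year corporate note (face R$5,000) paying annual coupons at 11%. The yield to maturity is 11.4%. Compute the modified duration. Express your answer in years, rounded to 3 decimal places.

4.679 years

Periodic yield y = 0.114. First find Macaulay duration:
  t   CF        PV=CF/(1+0.114)^t    t·PV
  1       550.00       493.7163       493.7163
  2       550.00       443.1924       886.3848
  3       550.00       397.8388     1,193.5163
  4       550.00       357.1264     1,428.5055
  5       550.00       320.5802     1,602.9011
  6       550.00       287.7740     1,726.6440
  7     5,550.00     2,606.7336    18,247.1351
  Σ                  4,906.9617    25,578.8032
P = 4,906.9617; Macaulay duration = 25,578.8032 / 4,906.9617 = 5.21276 years.
Modified duration = D_Mac / (1 + y) = 5.21276 / 1.114 = 4.67932 years.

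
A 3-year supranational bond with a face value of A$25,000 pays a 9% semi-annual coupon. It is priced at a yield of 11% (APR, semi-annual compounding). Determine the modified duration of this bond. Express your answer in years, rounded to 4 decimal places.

2.5458 years

Periodic yield y = 0.055. First find Macaulay duration:
  t   CF        PV=CF/(1+0.055)^t    t·PV
  1     1,125.00     1,066.3507     1,066.3507
  2     1,125.00     1,010.7590     2,021.5179
  3     1,125.00       958.0654     2,874.1961
  4     1,125.00       908.1188     3,632.4753
  5     1,125.00       860.7761     4,303.8807
  6    26,125.00    18,947.0474   113,682.2843
  Σ                 23,751.1174   127,580.7052
P = 23,751.1174; Macaulay duration = 127,580.7052 / 23,751.1174 = 5.37157 half-year periods = 2.68578 years.
Modified duration = D_Mac / (1 + y) = 2.68578 / 1.055 = 2.54577 years.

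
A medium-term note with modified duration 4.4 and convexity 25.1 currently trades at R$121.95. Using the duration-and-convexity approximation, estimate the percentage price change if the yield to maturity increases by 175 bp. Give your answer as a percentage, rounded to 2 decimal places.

Duration effect: -D_mod·Δy = -4.4 × (+0.0175) = -0.077000
Convexity effect: ½·C·(Δy)² = 0.5 × 25.1 × (0.0175)² = +0.0038434375
ΔP/P ≈ -0.077000 + 0.0038434375 = -0.0731565625
= -7.31565625%.

-7.32%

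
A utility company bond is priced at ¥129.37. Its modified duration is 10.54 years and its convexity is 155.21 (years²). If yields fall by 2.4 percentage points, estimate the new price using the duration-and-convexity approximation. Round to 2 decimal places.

Duration effect: -D_mod·Δy = -10.54 × (-0.024) = +0.252960
Convexity effect: ½·C·(Δy)² = 0.5 × 155.21 × (-0.024)² = +0.04470048
ΔP/P ≈ +0.252960 + 0.04470048 = +0.29766048
New price ≈ 129.37 × (1 + 0.29766048) = 167.8783362976.

¥167.88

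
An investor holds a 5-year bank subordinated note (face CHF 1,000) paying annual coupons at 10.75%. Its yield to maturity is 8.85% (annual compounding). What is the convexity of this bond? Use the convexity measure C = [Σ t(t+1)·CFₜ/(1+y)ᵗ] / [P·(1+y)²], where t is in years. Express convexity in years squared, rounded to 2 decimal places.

With y = 0.0885:
  t   CF        PV=CF/(1+0.0885)^t    t·PV        t(t+1)·PV
  1       107.50        98.7598        98.7598         197.5195
  2       107.50        90.7301       181.4603         544.3809
  3       107.50        83.3534       250.0601       1,000.2404
  4       107.50        76.5764       306.3054       1,531.5272
  5     1,107.50       724.7723     3,623.8613      21,743.1681
  Σ                  1,074.1919     4,460.4470      25,016.8361
P = 1,074.1919.
Convexity = Σ t(t+1)·PV / [P·(1+y)²] = 25,016.8361 / (1,074.1919 × 1.184832) = 19.65593.

19.66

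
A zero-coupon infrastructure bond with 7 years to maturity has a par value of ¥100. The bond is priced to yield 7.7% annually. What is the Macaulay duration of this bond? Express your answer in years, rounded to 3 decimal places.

7.000 years

A zero-coupon bond has a single cash flow at maturity, so its Macaulay duration equals its maturity: 7 years.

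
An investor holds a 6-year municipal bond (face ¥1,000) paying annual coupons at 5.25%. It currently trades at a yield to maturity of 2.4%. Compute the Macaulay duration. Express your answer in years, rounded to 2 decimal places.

Periodic yield y = 0.024. Discount each cash flow and weight by its year:
  t   CF        PV=CF/(1+0.024)^t    t·PV
  1        52.50        51.2695        51.2695
  2        52.50        50.0679       100.1358
  3        52.50        48.8944       146.6833
  4        52.50        47.7485       190.9939
  5        52.50        46.6294       233.1468
  6     1,052.50       912.8982     5,477.3894
  Σ                  1,157.5079     6,199.6187
Price P = Σ PV = 1,157.5079.
Macaulay duration = Σ(t·PV) / P = 6,199.6187 / 1,157.5079 = 5.35601 years.

5.36 years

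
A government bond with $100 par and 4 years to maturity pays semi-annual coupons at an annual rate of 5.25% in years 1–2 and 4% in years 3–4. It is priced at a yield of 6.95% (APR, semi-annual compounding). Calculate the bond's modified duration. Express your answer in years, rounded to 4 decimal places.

Periodic yield y = 0.03475. First find Macaulay duration:
  t   CF        PV=CF/(1+0.03475)^t    t·PV
  1        2.625         2.5368         2.5368
  2        2.625         2.4516         4.9033
  3        2.625         2.3693         7.1079
  4        2.625         2.2897         9.1590
  5        2.000         1.6860         8.4299
  6        2.000         1.6294         9.7762
  7        2.000         1.5746        11.0225
  8      102.000        77.6098       620.8786
  Σ                     92.1474       673.8142
P = 92.1474; Macaulay duration = 673.8142 / 92.1474 = 7.31235 half-year periods = 3.65618 years.
Modified duration = D_Mac / (1 + y) = 3.65618 / 1.03475 = 3.53339 years.

3.5334 years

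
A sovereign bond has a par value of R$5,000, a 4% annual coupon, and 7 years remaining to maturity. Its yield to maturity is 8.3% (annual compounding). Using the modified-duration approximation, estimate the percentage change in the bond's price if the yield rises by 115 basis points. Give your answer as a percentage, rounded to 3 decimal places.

-6.500%

Periodic yield y = 0.083. Modified duration first:
  t   CF        PV=CF/(1+0.083)^t    t·PV
  1       200.00       184.6722       184.6722
  2       200.00       170.5191       341.0382
  3       200.00       157.4507       472.3521
  4       200.00       145.3839       581.5354
  5       200.00       134.2418       671.2089
  6       200.00       123.9536       743.7218
  7     5,200.00     2,975.8028    20,830.6196
  Σ                  3,892.0241    23,825.1483
P = 3,892.0241; D_Mac = 6.12153 yrs; D_mod = 6.12153/(1+0.083) = 5.65238 yrs.
ΔP/P ≈ -D_mod · Δy = -5.65238 × (+0.0115) = -0.065002 = -6.5002%.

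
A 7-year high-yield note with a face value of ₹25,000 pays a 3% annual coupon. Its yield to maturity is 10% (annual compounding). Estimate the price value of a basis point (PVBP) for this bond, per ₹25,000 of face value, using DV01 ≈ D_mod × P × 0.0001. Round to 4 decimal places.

Periodic yield y = 0.1.
  t   CF        PV=CF/(1+0.1)^t    t·PV
  1       750.00       681.8182       681.8182
  2       750.00       619.8347     1,239.6694
  3       750.00       563.4861     1,690.4583
  4       750.00       512.2601     2,049.0404
  5       750.00       465.6910     2,328.4550
  6       750.00       423.3554     2,540.1327
  7    25,750.00    13,213.8215    92,496.7508
  Σ                 16,480.2671   103,026.3247
P = 16,480.2671; D_Mac = 6.25150 yrs; D_mod = 5.68318 yrs.
DV01 ≈ 5.68318 × 16,480.2671 × 0.0001 = 9.366030.

₹9.3660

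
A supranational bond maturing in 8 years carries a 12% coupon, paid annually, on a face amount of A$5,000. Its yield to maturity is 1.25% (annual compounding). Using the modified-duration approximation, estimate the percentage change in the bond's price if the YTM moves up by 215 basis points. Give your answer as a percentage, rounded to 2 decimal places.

-13.20%

Periodic yield y = 0.0125. Modified duration first:
  t   CF        PV=CF/(1+0.0125)^t    t·PV
  1       600.00       592.5926       592.5926
  2       600.00       585.2766     1,170.5533
  3       600.00       578.0510     1,734.1530
  4       600.00       570.9146     2,283.6583
  5       600.00       563.8662     2,819.3312
  6       600.00       556.9049     3,341.4296
  7       600.00       550.0296     3,850.2069
  8     5,600.00     5,070.2313    40,561.8504
  Σ                  9,067.8668    56,353.7751
P = 9,067.8668; D_Mac = 6.21467 yrs; D_mod = 6.21467/(1+0.0125) = 6.13794 yrs.
ΔP/P ≈ -D_mod · Δy = -6.13794 × (+0.0215) = -0.131966 = -13.1966%.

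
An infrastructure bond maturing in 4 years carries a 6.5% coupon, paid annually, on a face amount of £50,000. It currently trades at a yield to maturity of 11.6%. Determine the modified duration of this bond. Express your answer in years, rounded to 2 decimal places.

3.24 years

Periodic yield y = 0.116. First find Macaulay duration:
  t   CF        PV=CF/(1+0.116)^t    t·PV
  1     3,250.00     2,912.1864     2,912.1864
  2     3,250.00     2,609.4860     5,218.9720
  3     3,250.00     2,338.2491     7,014.7473
  4    53,250.00    34,329.1329   137,316.5315
  Σ                 42,189.0544   152,462.4372
P = 42,189.0544; Macaulay duration = 152,462.4372 / 42,189.0544 = 3.61379 years.
Modified duration = D_Mac / (1 + y) = 3.61379 / 1.116 = 3.23816 years.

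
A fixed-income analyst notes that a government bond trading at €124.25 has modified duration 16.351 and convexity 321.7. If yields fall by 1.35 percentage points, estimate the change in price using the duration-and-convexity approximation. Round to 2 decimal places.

Duration effect: -D_mod·Δy = -16.351 × (-0.0135) = +0.2207385
Convexity effect: ½·C·(Δy)² = 0.5 × 321.7 × (-0.0135)² = +0.0293149125
ΔP/P ≈ +0.2207385 + 0.0293149125 = +0.2500534125
ΔP ≈ 124.25 × (+0.2500534125) = +31.069136503125.

+€31.07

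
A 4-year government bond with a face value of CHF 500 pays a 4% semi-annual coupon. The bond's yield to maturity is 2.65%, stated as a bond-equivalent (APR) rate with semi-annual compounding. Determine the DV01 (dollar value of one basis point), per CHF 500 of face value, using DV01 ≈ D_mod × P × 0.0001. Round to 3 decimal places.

Periodic yield y = 0.01325.
  t   CF        PV=CF/(1+0.01325)^t    t·PV
  1        10.00         9.8692         9.8692
  2        10.00         9.7402        19.4804
  3        10.00         9.6128        28.8384
  4        10.00         9.4871        37.9484
  5        10.00         9.3630        46.8152
  6        10.00         9.2406        55.4436
  7        10.00         9.1198        63.8384
  8       510.00       459.0260     3,672.2079
  Σ                    525.4587     3,934.4415
P = 525.4587; D_Mac = 7.48763 half-year periods = 3.74382 yrs; D_mod = 3.69486 yrs.
DV01 ≈ 3.69486 × 525.4587 × 0.0001 = 0.194150.

CHF 0.194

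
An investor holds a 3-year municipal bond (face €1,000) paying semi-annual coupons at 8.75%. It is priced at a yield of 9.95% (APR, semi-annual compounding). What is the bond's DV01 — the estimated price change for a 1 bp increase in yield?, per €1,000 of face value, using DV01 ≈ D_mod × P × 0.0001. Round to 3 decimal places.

Periodic yield y = 0.04975.
  t   CF        PV=CF/(1+0.04975)^t    t·PV
  1        43.75        41.6766        41.6766
  2        43.75        39.7014        79.4029
  3        43.75        37.8199       113.4597
  4        43.75        36.0275       144.1101
  5        43.75        34.3201       171.6005
  6     1,043.75       779.9759     4,679.8555
  Σ                    969.5215     5,230.1053
P = 969.5215; D_Mac = 5.39452 half-year periods = 2.69726 yrs; D_mod = 2.56943 yrs.
DV01 ≈ 2.56943 × 969.5215 × 0.0001 = 0.249112.

€0.249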